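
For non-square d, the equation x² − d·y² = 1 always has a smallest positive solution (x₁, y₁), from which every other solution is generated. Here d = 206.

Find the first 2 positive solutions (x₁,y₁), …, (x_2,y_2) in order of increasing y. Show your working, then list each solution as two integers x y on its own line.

√206 = [14; 2,1,5,14,5,1,2,28, …], period ℓ=8 (even) → k=7
a_0=14:  p_0=14·1+0=14,  q_0=14·0+1=1
…
a_6=1:  p_6=1·17539+3459=20998,  q_6=1·1222+241=1463
a_7=2:  p_7=2·20998+17539=59535,  q_7=2·1463+1222=4148
(x₁, y₁) = (59535, 4148);  59535² − 206·4148² = 1 ✓
k=2:  x_2 = 59535·59535+206·4148·4148 = 7088832449,  y_2 = 59535·4148+4148·59535 = 493902360

59535 4148
7088832449 493902360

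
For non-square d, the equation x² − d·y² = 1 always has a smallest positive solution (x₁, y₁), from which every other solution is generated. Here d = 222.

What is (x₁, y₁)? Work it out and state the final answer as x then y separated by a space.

149 10

[14; 1,8,1,28] for √222; ℓ=4 ⇒ convergent index 3
k=0  a_k=14  p_k/q_k = 14/1
…
k=2  a_k=8  p_k/q_k = 134/9
k=3  a_k=1  p_k/q_k = 149/10
fundamental: x₁=149, y₁=10  (since 22201 − 222·100 = 1)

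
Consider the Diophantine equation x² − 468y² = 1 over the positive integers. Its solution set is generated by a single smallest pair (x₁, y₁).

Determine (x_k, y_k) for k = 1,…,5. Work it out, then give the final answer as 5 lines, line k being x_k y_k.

649 30
842401 38940
1093435849 50544090
1419278889601 65606189880
1842222905266249 85156783920150

d=468: √d = [21; 1,1,1,2,1,1,1,42] (ℓ=8, even), read p_7/q_7
i=0: a=21 ⇒ p=21, q=1
…
i=3: a=1 ⇒ p=65, q=3
…
i=5: a=1 ⇒ p=238, q=11
i=6: a=1 ⇒ p=411, q=19
i=7: a=1 ⇒ p=649, q=30
(x₁, y₁) = (649, 30);  649² − 468·30² = 1 ✓
n=2: (649,30)∘(649,30) = (649·649+468·30·30, 649·30+30·649) = (842401,38940)
n=3: (842401,38940)∘(649,30) = (649·842401+468·30·38940, 649·38940+30·842401) = (1093435849,50544090)
n=4: (1093435849,50544090)∘(649,30) = (649·1093435849+468·30·50544090, 649·50544090+30·1093435849) = (1419278889601,65606189880)
n=5: (1419278889601,65606189880)∘(649,30) = (649·1419278889601+468·30·65606189880, 649·65606189880+30·1419278889601) = (1842222905266249,85156783920150)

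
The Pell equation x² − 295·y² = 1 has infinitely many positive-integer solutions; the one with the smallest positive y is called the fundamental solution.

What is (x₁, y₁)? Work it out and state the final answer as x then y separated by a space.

d=295: √d = [17; 5,1,2,3,2,6,2,3,2,1,5,34] (ℓ=12, even), read p_11/q_11
k=0  a_k=17  p_k/q_k = 17/1
k=1  a_k=5  p_k/q_k = 86/5
k=2  a_k=1  p_k/q_k = 103/6
k=3  a_k=2  p_k/q_k = 292/17
…
k=5  a_k=2  p_k/q_k = 2250/131
k=6  a_k=6  p_k/q_k = 14479/843
…
k=9  a_k=2  p_k/q_k = 247414/14405
k=10  a_k=1  p_k/q_k = 355517/20699
k=11  a_k=5  p_k/q_k = 2024999/117900
(x₁, y₁) = (2024999, 117900);  2024999² − 295·117900² = 1 ✓

2024999 117900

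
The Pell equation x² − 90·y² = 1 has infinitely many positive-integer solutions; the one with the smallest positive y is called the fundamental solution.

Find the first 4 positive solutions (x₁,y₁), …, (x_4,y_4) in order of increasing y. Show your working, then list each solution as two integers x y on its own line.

√90 → a₀=9, period (2,18); ℓ=2 even so k=1
step 0: (9, 1)  from 9·(1,0) + (0,1)
step 1: (19, 2)  from 2·(9,1) + (1,0)
(x₁, y₁) = (19, 2);  19² − 90·2² = 1 ✓
n=2: (19,2)∘(19,2) = (19·19+90·2·2, 19·2+2·19) = (721,76)
n=3: (721,76)∘(19,2) = (19·721+90·2·76, 19·76+2·721) = (27379,2886)
n=4: (27379,2886)∘(19,2) = (19·27379+90·2·2886, 19·2886+2·27379) = (1039681,109592)

19 2
721 76
27379 2886
1039681 109592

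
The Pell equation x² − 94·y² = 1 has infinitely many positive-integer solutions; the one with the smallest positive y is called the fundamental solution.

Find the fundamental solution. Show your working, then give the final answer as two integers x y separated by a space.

2143295 221064

[9; 1,2,3,1,1,…,2,1,18] for √94; ℓ=16 ⇒ convergent index 15
k=0  a_k=9  p_k/q_k = 9/1
…
k=2  a_k=2  p_k/q_k = 29/3
k=3  a_k=3  p_k/q_k = 97/10
k=4  a_k=1  p_k/q_k = 126/13
…
k=6  a_k=5  p_k/q_k = 1241/128
…
k=8  a_k=8  p_k/q_k = 12953/1336
k=9  a_k=1  p_k/q_k = 14417/1487
k=10  a_k=5  p_k/q_k = 85038/8771
k=11  a_k=1  p_k/q_k = 99455/10258
k=12  a_k=1  p_k/q_k = 184493/19029
k=13  a_k=3  p_k/q_k = 652934/67345
k=14  a_k=2  p_k/q_k = 1490361/153719
k=15  a_k=1  p_k/q_k = 2143295/221064
→ (2143295, 221064).  Check: 2143295²=4593713457025, 94·221064²=4593713457024, difference 1.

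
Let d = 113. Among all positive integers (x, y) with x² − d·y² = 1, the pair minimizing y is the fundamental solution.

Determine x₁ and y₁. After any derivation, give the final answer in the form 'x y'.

1204353 113296

d=113: √d = [10; 1,1,1,2,2,1,1,1,20] (ℓ=9, odd), read p_17/q_17
k=0  a_k=10  p_k/q_k = 10/1
…
k=2  a_k=1  p_k/q_k = 21/2
k=3  a_k=1  p_k/q_k = 32/3
k=4  a_k=2  p_k/q_k = 85/8
…
k=6  a_k=1  p_k/q_k = 287/27
k=7  a_k=1  p_k/q_k = 489/46
…
k=9  a_k=20  p_k/q_k = 16009/1506
…
k=11  a_k=1  p_k/q_k = 32794/3085
k=12  a_k=1  p_k/q_k = 49579/4664
…
k=15  a_k=1  p_k/q_k = 445435/41903
k=16  a_k=1  p_k/q_k = 758918/71393
k=17  a_k=1  p_k/q_k = 1204353/113296
→ (1204353, 113296).  Check: 1204353²=1450466148609, 113·113296²=1450466148608, difference 1.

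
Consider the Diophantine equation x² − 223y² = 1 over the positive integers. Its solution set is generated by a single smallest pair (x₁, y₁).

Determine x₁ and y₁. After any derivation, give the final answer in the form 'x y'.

√223 → a₀=14, period (1,13,1,28); ℓ=4 even so k=3
a_0=14:  p_0=14·1+0=14,  q_0=14·0+1=1
a_1=1:  p_1=1·14+1=15,  q_1=1·1+0=1
a_2=13:  p_2=13·15+14=209,  q_2=13·1+1=14
a_3=1:  p_3=1·209+15=224,  q_3=1·14+1=15
(x₁, y₁) = (224, 15);  224² − 223·15² = 1 ✓

224 15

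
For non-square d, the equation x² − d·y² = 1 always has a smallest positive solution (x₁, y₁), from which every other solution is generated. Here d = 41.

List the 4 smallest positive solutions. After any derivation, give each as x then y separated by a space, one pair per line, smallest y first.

2049 320
8396801 1311360
34410088449 5373952960
141012534067201 22022457918720

√41 → a₀=6, period (2,2,12); ℓ=3 odd so k=5
step 0: (6, 1)  from 6·(1,0) + (0,1)
…
step 2: (32, 5)  from 2·(13,2) + (6,1)
step 3: (397, 62)  from 12·(32,5) + (13,2)
step 4: (826, 129)  from 2·(397,62) + (32,5)
step 5: (2049, 320)  from 2·(826,129) + (397,62)
fundamental: x₁=2049, y₁=320  (since 4198401 − 41·102400 = 1)
(2049+320√41)^2 = 8396801 + 1311360√41
(2049+320√41)^3 = 34410088449 + 5373952960√41
(2049+320√41)^4 = 141012534067201 + 22022457918720√41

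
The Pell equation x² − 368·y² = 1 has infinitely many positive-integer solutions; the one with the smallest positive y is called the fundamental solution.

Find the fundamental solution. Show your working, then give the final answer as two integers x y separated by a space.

d=368: √d = [19; 5,2,5,38] (ℓ=4, even), read p_3/q_3
step 0: (19, 1)  from 19·(1,0) + (0,1)
step 1: (96, 5)  from 5·(19,1) + (1,0)
step 2: (211, 11)  from 2·(96,5) + (19,1)
step 3: (1151, 60)  from 5·(211,11) + (96,5)
→ (1151, 60).  Check: 1151²=1324801, 368·60²=1324800, difference 1.

1151 60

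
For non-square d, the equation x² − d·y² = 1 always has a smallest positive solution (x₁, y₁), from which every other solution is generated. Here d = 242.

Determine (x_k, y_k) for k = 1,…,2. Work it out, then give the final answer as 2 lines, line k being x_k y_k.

19601 1260
768398401 49394520

√242 → a₀=15, period (1,1,3,1,14,1,3,1,1,30); ℓ=10 even so k=9
step 0: (15, 1)  from 15·(1,0) + (0,1)
step 1: (16, 1)  from 1·(15,1) + (1,0)
…
step 3: (109, 7)  from 3·(31,2) + (16,1)
…
step 5: (2069, 133)  from 14·(140,9) + (109,7)
…
step 8: (10905, 701)  from 1·(8696,559) + (2209,142)
step 9: (19601, 1260)  from 1·(10905,701) + (8696,559)
fundamental: x₁=19601, y₁=1260  (since 384199201 − 242·1587600 = 1)
(19601+1260√242)^2 = 768398401 + 49394520√242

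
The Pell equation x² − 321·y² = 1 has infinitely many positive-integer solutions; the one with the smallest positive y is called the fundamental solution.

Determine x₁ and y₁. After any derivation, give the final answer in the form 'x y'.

[17; 1,10,1,34] for √321; ℓ=4 ⇒ convergent index 3
step 0: (17, 1)  from 17·(1,0) + (0,1)
…
step 2: (197, 11)  from 10·(18,1) + (17,1)
step 3: (215, 12)  from 1·(197,11) + (18,1)
fundamental: x₁=215, y₁=12  (since 46225 − 321·144 = 1)

215 12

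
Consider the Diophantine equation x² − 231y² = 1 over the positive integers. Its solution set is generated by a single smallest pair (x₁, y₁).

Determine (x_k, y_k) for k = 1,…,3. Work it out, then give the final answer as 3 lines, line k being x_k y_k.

76 5
11551 760
1755676 115515

[15; 5,30] for √231; ℓ=2 ⇒ convergent index 1
step 0: (15, 1)  from 15·(1,0) + (0,1)
step 1: (76, 5)  from 5·(15,1) + (1,0)
(x₁, y₁) = (76, 5);  76² − 231·5² = 1 ✓
n=2: (76,5)∘(76,5) = (76·76+231·5·5, 76·5+5·76) = (11551,760)
n=3: (11551,760)∘(76,5) = (76·11551+231·5·760, 76·760+5·11551) = (1755676,115515)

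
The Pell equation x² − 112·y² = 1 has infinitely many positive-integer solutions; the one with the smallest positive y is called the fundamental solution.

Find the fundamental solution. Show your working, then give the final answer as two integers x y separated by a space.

127 12

d=112: √d = [10; 1,1,2,1,1,20] (ℓ=6, even), read p_5/q_5
a_0=10:  p_0=10·1+0=10,  q_0=10·0+1=1
a_1=1:  p_1=1·10+1=11,  q_1=1·1+0=1
…
a_4=1:  p_4=1·53+21=74,  q_4=1·5+2=7
a_5=1:  p_5=1·74+53=127,  q_5=1·7+5=12
(x₁, y₁) = (127, 12);  127² − 112·12² = 1 ✓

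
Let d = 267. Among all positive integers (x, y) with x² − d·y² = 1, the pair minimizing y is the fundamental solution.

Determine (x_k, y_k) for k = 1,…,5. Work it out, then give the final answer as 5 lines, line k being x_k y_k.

2402 147
11539207 706188
55434348026 3392527005
266306596377697 16297699025832
1279336833564108362 78294142727569923

[16; 2,1,15,1,2,32] for √267; ℓ=6 ⇒ convergent index 5
i=0: a=16 ⇒ p=16, q=1
i=1: a=2 ⇒ p=33, q=2
i=2: a=1 ⇒ p=49, q=3
i=3: a=15 ⇒ p=768, q=47
i=4: a=1 ⇒ p=817, q=50
i=5: a=2 ⇒ p=2402, q=147
(x₁, y₁) = (2402, 147);  2402² − 267·147² = 1 ✓
k=2:  x_2 = 2402·2402+267·147·147 = 11539207,  y_2 = 2402·147+147·2402 = 706188
k=3:  x_3 = 2402·11539207+267·147·706188 = 55434348026,  y_3 = 2402·706188+147·11539207 = 3392527005
k=4:  x_4 = 2402·55434348026+267·147·3392527005 = 266306596377697,  y_4 = 2402·3392527005+147·55434348026 = 16297699025832
k=5:  x_5 = 2402·266306596377697+267·147·16297699025832 = 1279336833564108362,  y_5 = 2402·16297699025832+147·266306596377697 = 78294142727569923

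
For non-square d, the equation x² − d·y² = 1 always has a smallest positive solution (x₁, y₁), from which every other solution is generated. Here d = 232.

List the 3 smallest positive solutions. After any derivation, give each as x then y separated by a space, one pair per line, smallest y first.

19603 1287
768555217 50458122
30131975818099 1978261129845

√232 → a₀=15, period (4,3,7,3,4,30); ℓ=6 even so k=5
i=0: a=15 ⇒ p=15, q=1
i=1: a=4 ⇒ p=61, q=4
i=2: a=3 ⇒ p=198, q=13
i=3: a=7 ⇒ p=1447, q=95
i=4: a=3 ⇒ p=4539, q=298
i=5: a=4 ⇒ p=19603, q=1287
fundamental: x₁=19603, y₁=1287  (since 384277609 − 232·1656369 = 1)
(x_2, y_2) = (19603·19603 + 232·1287·1287, 19603·1287 + 1287·19603) = (768555217, 50458122)
(x_3, y_3) = (19603·768555217 + 232·1287·50458122, 19603·50458122 + 1287·768555217) = (30131975818099, 1978261129845)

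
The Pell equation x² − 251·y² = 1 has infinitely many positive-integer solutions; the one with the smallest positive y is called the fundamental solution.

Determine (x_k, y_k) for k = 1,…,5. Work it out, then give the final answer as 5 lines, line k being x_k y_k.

3674890 231957
27009633024199 1704832919460
198514860608593651330 12530146894788486843
1459040552203802437039183201 92093823044376819996025080
10723627069776264560841239313394450 676869338735087333923490423995557

√251 = [15; 1,5,2,1,2,…,5,1,30, …], period ℓ=14 (even) → k=13
a_0=15:  p_0=15·1+0=15,  q_0=15·0+1=1
a_1=1:  p_1=1·15+1=16,  q_1=1·1+0=1
a_2=5:  p_2=5·16+15=95,  q_2=5·1+1=6
a_3=2:  p_3=2·95+16=206,  q_3=2·6+1=13
a_4=1:  p_4=1·206+95=301,  q_4=1·13+6=19
a_5=2:  p_5=2·301+206=808,  q_5=2·19+13=51
a_6=2:  p_6=2·808+301=1917,  q_6=2·51+19=121
a_7=15:  p_7=15·1917+808=29563,  q_7=15·121+51=1866
…
a_9=2:  p_9=2·61043+29563=151649,  q_9=2·3853+1866=9572
a_10=1:  p_10=1·151649+61043=212692,  q_10=1·9572+3853=13425
…
a_12=5:  p_12=5·577033+212692=3097857,  q_12=5·36422+13425=195535
a_13=1:  p_13=1·3097857+577033=3674890,  q_13=1·195535+36422=231957
→ (3674890, 231957).  Check: 3674890²=13504816512100, 251·231957²=13504816512099, difference 1.
(3674890+231957√251)^2 = 27009633024199 + 1704832919460√251
(3674890+231957√251)^3 = 198514860608593651330 + 12530146894788486843√251
(3674890+231957√251)^4 = 1459040552203802437039183201 + 92093823044376819996025080√251
(3674890+231957√251)^5 = 10723627069776264560841239313394450 + 676869338735087333923490423995557√251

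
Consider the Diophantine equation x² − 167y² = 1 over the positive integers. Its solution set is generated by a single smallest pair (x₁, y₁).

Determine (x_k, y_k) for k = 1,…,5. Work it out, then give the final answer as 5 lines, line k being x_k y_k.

168 13
56447 4368
18966024 1467635
6372527617 493120992
2141150313288 165687185677

√167 → a₀=12, period (1,11,1,24); ℓ=4 even so k=3
step 0: (12, 1)  from 12·(1,0) + (0,1)
…
step 2: (155, 12)  from 11·(13,1) + (12,1)
step 3: (168, 13)  from 1·(155,12) + (13,1)
(x₁, y₁) = (168, 13);  168² − 167·13² = 1 ✓
n=2: (168,13)∘(168,13) = (168·168+167·13·13, 168·13+13·168) = (56447,4368)
n=3: (56447,4368)∘(168,13) = (168·56447+167·13·4368, 168·4368+13·56447) = (18966024,1467635)
n=4: (18966024,1467635)∘(168,13) = (168·18966024+167·13·1467635, 168·1467635+13·18966024) = (6372527617,493120992)
n=5: (6372527617,493120992)∘(168,13) = (168·6372527617+167·13·493120992, 168·493120992+13·6372527617) = (2141150313288,165687185677)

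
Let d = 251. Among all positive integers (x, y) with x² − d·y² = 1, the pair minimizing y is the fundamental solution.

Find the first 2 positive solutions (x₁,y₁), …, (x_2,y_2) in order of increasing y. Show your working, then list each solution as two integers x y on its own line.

d=251: √d = [15; 1,5,2,1,2,…,5,1,30] (ℓ=14, even), read p_13/q_13
i=0: a=15 ⇒ p=15, q=1
…
i=2: a=5 ⇒ p=95, q=6
…
i=4: a=1 ⇒ p=301, q=19
…
i=6: a=2 ⇒ p=1917, q=121
i=7: a=15 ⇒ p=29563, q=1866
i=8: a=2 ⇒ p=61043, q=3853
…
i=12: a=5 ⇒ p=3097857, q=195535
i=13: a=1 ⇒ p=3674890, q=231957
→ (3674890, 231957).  Check: 3674890²=13504816512100, 251·231957²=13504816512099, difference 1.
k=2:  x_2 = 3674890·3674890+251·231957·231957 = 27009633024199,  y_2 = 3674890·231957+231957·3674890 = 1704832919460

3674890 231957
27009633024199 1704832919460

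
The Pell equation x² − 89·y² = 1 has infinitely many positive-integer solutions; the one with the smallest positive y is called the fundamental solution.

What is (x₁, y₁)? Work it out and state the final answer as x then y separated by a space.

500001 53000

[9; 2,3,3,2,18] for √89; ℓ=5 ⇒ convergent index 9
a_0=9:  p_0=9·1+0=9,  q_0=9·0+1=1
a_1=2:  p_1=2·9+1=19,  q_1=2·1+0=2
…
a_3=3:  p_3=3·66+19=217,  q_3=3·7+2=23
…
a_5=18:  p_5=18·500+217=9217,  q_5=18·53+23=977
…
a_8=3:  p_8=3·66019+18934=216991,  q_8=3·6998+2007=23001
a_9=2:  p_9=2·216991+66019=500001,  q_9=2·23001+6998=53000
→ (500001, 53000).  Check: 500001²=250001000001, 89·53000²=250001000000, difference 1.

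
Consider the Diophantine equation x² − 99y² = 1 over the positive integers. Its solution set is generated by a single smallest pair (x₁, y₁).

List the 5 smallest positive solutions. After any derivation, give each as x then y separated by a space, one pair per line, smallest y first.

d=99: √d = [9; 1,18] (ℓ=2, even), read p_1/q_1
step 0: (9, 1)  from 9·(1,0) + (0,1)
step 1: (10, 1)  from 1·(9,1) + (1,0)
→ (10, 1).  Check: 10²=100, 99·1²=99, difference 1.
(x_2, y_2) = (10·10 + 99·1·1, 10·1 + 1·10) = (199, 20)
(x_3, y_3) = (10·199 + 99·1·20, 10·20 + 1·199) = (3970, 399)
(x_4, y_4) = (10·3970 + 99·1·399, 10·399 + 1·3970) = (79201, 7960)
(x_5, y_5) = (10·79201 + 99·1·7960, 10·7960 + 1·79201) = (1580050, 158801)

10 1
199 20
3970 399
79201 7960
1580050 158801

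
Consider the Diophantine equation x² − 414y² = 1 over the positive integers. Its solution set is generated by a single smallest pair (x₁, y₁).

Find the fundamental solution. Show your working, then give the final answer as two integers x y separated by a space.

24335 1196

d=414: √d = [20; 2,1,7,2,7,1,2,40] (ℓ=8, even), read p_7/q_7
i=0: a=20 ⇒ p=20, q=1
i=1: a=2 ⇒ p=41, q=2
i=2: a=1 ⇒ p=61, q=3
…
i=5: a=7 ⇒ p=7447, q=366
i=6: a=1 ⇒ p=8444, q=415
i=7: a=2 ⇒ p=24335, q=1196
→ (24335, 1196).  Check: 24335²=592192225, 414·1196²=592192224, difference 1.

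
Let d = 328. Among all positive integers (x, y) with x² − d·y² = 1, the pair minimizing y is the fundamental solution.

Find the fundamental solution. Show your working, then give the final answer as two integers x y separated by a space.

d=328: √d = [18; 9,36] (ℓ=2, even), read p_1/q_1
i=0: a=18 ⇒ p=18, q=1
i=1: a=9 ⇒ p=163, q=9
fundamental: x₁=163, y₁=9  (since 26569 − 328·81 = 1)

163 9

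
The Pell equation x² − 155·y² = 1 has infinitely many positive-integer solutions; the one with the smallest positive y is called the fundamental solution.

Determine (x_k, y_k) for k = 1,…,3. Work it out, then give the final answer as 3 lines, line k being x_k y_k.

249 20
124001 9960
61752249 4960060

√155 → a₀=12, period (2,4,2,24); ℓ=4 even so k=3
i=0: a=12 ⇒ p=12, q=1
…
i=2: a=4 ⇒ p=112, q=9
i=3: a=2 ⇒ p=249, q=20
fundamental: x₁=249, y₁=20  (since 62001 − 155·400 = 1)
(249+20√155)^2 = 124001 + 9960√155
(249+20√155)^3 = 61752249 + 4960060√155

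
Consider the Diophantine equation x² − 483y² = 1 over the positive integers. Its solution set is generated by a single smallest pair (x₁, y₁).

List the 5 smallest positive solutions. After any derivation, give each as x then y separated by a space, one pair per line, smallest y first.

22 1
967 44
42526 1935
1870177 85096
82245262 3742289

[21; 1,42] for √483; ℓ=2 ⇒ convergent index 1
a_0=21:  p_0=21·1+0=21,  q_0=21·0+1=1
a_1=1:  p_1=1·21+1=22,  q_1=1·1+0=1
→ (22, 1).  Check: 22²=484, 483·1²=483, difference 1.
(x_2, y_2) = (22·22 + 483·1·1, 22·1 + 1·22) = (967, 44)
(x_3, y_3) = (22·967 + 483·1·44, 22·44 + 1·967) = (42526, 1935)
(x_4, y_4) = (22·42526 + 483·1·1935, 22·1935 + 1·42526) = (1870177, 85096)
(x_5, y_5) = (22·1870177 + 483·1·85096, 22·85096 + 1·1870177) = (82245262, 3742289)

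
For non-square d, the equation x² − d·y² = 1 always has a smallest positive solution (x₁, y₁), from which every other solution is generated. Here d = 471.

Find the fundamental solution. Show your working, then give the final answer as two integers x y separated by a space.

7838695 361188

[21; 1,2,2,1,3,…,2,1,42] for √471; ℓ=14 ⇒ convergent index 13
k=0  a_k=21  p_k/q_k = 21/1
…
k=2  a_k=2  p_k/q_k = 65/3
k=3  a_k=2  p_k/q_k = 152/7
…
k=6  a_k=4  p_k/q_k = 3429/158
k=7  a_k=14  p_k/q_k = 48809/2249
k=8  a_k=4  p_k/q_k = 198665/9154
…
k=10  a_k=1  p_k/q_k = 843469/38865
…
k=12  a_k=2  p_k/q_k = 5506953/253747
k=13  a_k=1  p_k/q_k = 7838695/361188
→ (7838695, 361188).  Check: 7838695²=61445139303025, 471·361188²=61445139303024, difference 1.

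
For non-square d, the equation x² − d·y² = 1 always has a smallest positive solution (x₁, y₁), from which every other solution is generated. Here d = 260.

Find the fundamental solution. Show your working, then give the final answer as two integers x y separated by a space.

129 8

[16; 8,32] for √260; ℓ=2 ⇒ convergent index 1
step 0: (16, 1)  from 16·(1,0) + (0,1)
step 1: (129, 8)  from 8·(16,1) + (1,0)
→ (129, 8).  Check: 129²=16641, 260·8²=16640, difference 1.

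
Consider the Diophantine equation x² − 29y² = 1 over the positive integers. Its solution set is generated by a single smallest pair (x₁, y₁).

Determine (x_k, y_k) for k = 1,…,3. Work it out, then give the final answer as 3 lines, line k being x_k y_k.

9801 1820
192119201 35675640
3765920568201 699313893460

√29 = [5; 2,1,1,2,10, …], period ℓ=5 (odd) → k=9
a_0=5:  p_0=5·1+0=5,  q_0=5·0+1=1
…
a_2=1:  p_2=1·11+5=16,  q_2=1·2+1=3
…
a_5=10:  p_5=10·70+27=727,  q_5=10·13+5=135
…
a_7=1:  p_7=1·1524+727=2251,  q_7=1·283+135=418
a_8=1:  p_8=1·2251+1524=3775,  q_8=1·418+283=701
a_9=2:  p_9=2·3775+2251=9801,  q_9=2·701+418=1820
(x₁, y₁) = (9801, 1820);  9801² − 29·1820² = 1 ✓
n=2: (9801,1820)∘(9801,1820) = (9801·9801+29·1820·1820, 9801·1820+1820·9801) = (192119201,35675640)
n=3: (192119201,35675640)∘(9801,1820) = (9801·192119201+29·1820·35675640, 9801·35675640+1820·192119201) = (3765920568201,699313893460)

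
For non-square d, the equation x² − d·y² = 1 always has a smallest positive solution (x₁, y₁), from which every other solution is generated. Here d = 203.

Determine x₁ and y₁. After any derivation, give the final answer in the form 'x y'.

57 4

[14; 4,28] for √203; ℓ=2 ⇒ convergent index 1
step 0: (14, 1)  from 14·(1,0) + (0,1)
step 1: (57, 4)  from 4·(14,1) + (1,0)
fundamental: x₁=57, y₁=4  (since 3249 − 203·16 = 1)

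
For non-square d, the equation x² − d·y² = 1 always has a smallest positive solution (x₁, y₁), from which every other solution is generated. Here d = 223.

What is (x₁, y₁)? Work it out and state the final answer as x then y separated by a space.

224 15

√223 → a₀=14, period (1,13,1,28); ℓ=4 even so k=3
a_0=14:  p_0=14·1+0=14,  q_0=14·0+1=1
a_1=1:  p_1=1·14+1=15,  q_1=1·1+0=1
a_2=13:  p_2=13·15+14=209,  q_2=13·1+1=14
a_3=1:  p_3=1·209+15=224,  q_3=1·14+1=15
fundamental: x₁=224, y₁=15  (since 50176 − 223·225 = 1)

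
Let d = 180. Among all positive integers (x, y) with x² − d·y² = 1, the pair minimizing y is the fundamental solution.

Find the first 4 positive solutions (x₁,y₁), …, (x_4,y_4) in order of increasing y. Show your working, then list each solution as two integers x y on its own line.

161 12
51841 3864
16692641 1244196
5374978561 400627248

√180 = [13; 2,2,2,26, …], period ℓ=4 (even) → k=3
i=0: a=13 ⇒ p=13, q=1
…
i=2: a=2 ⇒ p=67, q=5
i=3: a=2 ⇒ p=161, q=12
(x₁, y₁) = (161, 12);  161² − 180·12² = 1 ✓
k=2:  x_2 = 161·161+180·12·12 = 51841,  y_2 = 161·12+12·161 = 3864
k=3:  x_3 = 161·51841+180·12·3864 = 16692641,  y_3 = 161·3864+12·51841 = 1244196
k=4:  x_4 = 161·16692641+180·12·1244196 = 5374978561,  y_4 = 161·1244196+12·16692641 = 400627248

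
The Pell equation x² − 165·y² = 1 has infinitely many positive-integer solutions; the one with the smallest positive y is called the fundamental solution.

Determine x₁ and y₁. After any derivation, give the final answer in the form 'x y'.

1079 84

d=165: √d = [12; 1,5,2,5,1,24] (ℓ=6, even), read p_5/q_5
i=0: a=12 ⇒ p=12, q=1
…
i=2: a=5 ⇒ p=77, q=6
i=3: a=2 ⇒ p=167, q=13
i=4: a=5 ⇒ p=912, q=71
i=5: a=1 ⇒ p=1079, q=84
→ (1079, 84).  Check: 1079²=1164241, 165·84²=1164240, difference 1.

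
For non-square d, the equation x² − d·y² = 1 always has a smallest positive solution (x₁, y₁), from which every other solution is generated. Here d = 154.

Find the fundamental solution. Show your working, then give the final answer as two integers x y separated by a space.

21295 1716

[12; 2,2,3,1,2,1,3,2,2,24] for √154; ℓ=10 ⇒ convergent index 9
i=0: a=12 ⇒ p=12, q=1
i=1: a=2 ⇒ p=25, q=2
…
i=4: a=1 ⇒ p=273, q=22
…
i=7: a=3 ⇒ p=3847, q=310
i=8: a=2 ⇒ p=8724, q=703
i=9: a=2 ⇒ p=21295, q=1716
→ (21295, 1716).  Check: 21295²=453477025, 154·1716²=453477024, difference 1.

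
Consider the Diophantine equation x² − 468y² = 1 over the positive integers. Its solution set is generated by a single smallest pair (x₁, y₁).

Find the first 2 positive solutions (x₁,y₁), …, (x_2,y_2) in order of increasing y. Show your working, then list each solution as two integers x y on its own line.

649 30
842401 38940

[21; 1,1,1,2,1,1,1,42] for √468; ℓ=8 ⇒ convergent index 7
k=0  a_k=21  p_k/q_k = 21/1
k=1  a_k=1  p_k/q_k = 22/1
k=2  a_k=1  p_k/q_k = 43/2
…
k=5  a_k=1  p_k/q_k = 238/11
k=6  a_k=1  p_k/q_k = 411/19
k=7  a_k=1  p_k/q_k = 649/30
→ (649, 30).  Check: 649²=421201, 468·30²=421200, difference 1.
(649+30√468)^2 = 842401 + 38940√468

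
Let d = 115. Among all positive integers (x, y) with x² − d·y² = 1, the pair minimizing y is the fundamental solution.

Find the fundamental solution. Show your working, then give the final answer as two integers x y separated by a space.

[10; 1,2,1,1,1,1,1,2,1,20] for √115; ℓ=10 ⇒ convergent index 9
k=0  a_k=10  p_k/q_k = 10/1
…
k=3  a_k=1  p_k/q_k = 43/4
k=4  a_k=1  p_k/q_k = 75/7
k=5  a_k=1  p_k/q_k = 118/11
…
k=8  a_k=2  p_k/q_k = 815/76
k=9  a_k=1  p_k/q_k = 1126/105
→ (1126, 105).  Check: 1126²=1267876, 115·105²=1267875, difference 1.

1126 105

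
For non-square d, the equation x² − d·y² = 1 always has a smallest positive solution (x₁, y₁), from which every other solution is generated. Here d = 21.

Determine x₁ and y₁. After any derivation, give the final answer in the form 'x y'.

√21 → a₀=4, period (1,1,2,1,1,8); ℓ=6 even so k=5
i=0: a=4 ⇒ p=4, q=1
i=1: a=1 ⇒ p=5, q=1
i=2: a=1 ⇒ p=9, q=2
i=3: a=2 ⇒ p=23, q=5
i=4: a=1 ⇒ p=32, q=7
i=5: a=1 ⇒ p=55, q=12
fundamental: x₁=55, y₁=12  (since 3025 − 21·144 = 1)

55 12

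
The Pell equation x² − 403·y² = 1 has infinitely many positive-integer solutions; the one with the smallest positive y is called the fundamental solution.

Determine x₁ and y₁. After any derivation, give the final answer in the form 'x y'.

√403 → a₀=20, period (13,2,1,3,1,3,1,2,13,40); ℓ=10 even so k=9
a_0=20:  p_0=20·1+0=20,  q_0=20·0+1=1
a_1=13:  p_1=13·20+1=261,  q_1=13·1+0=13
a_2=2:  p_2=2·261+20=542,  q_2=2·13+1=27
…
a_4=3:  p_4=3·803+542=2951,  q_4=3·40+27=147
a_5=1:  p_5=1·2951+803=3754,  q_5=1·147+40=187
…
a_8=2:  p_8=2·17967+14213=50147,  q_8=2·895+708=2498
a_9=13:  p_9=13·50147+17967=669878,  q_9=13·2498+895=33369
(x₁, y₁) = (669878, 33369);  669878² − 403·33369² = 1 ✓

669878 33369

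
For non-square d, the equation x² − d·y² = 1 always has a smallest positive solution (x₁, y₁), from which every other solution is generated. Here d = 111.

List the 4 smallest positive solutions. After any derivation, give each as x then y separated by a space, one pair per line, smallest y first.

d=111: √d = [10; 1,1,6,1,1,20] (ℓ=6, even), read p_5/q_5
i=0: a=10 ⇒ p=10, q=1
i=1: a=1 ⇒ p=11, q=1
i=2: a=1 ⇒ p=21, q=2
i=3: a=6 ⇒ p=137, q=13
i=4: a=1 ⇒ p=158, q=15
i=5: a=1 ⇒ p=295, q=28
fundamental: x₁=295, y₁=28  (since 87025 − 111·784 = 1)
(x_2, y_2) = (295·295 + 111·28·28, 295·28 + 28·295) = (174049, 16520)
(x_3, y_3) = (295·174049 + 111·28·16520, 295·16520 + 28·174049) = (102688615, 9746772)
(x_4, y_4) = (295·102688615 + 111·28·9746772, 295·9746772 + 28·102688615) = (60586108801, 5750578960)

295 28
174049 16520
102688615 9746772
60586108801 5750578960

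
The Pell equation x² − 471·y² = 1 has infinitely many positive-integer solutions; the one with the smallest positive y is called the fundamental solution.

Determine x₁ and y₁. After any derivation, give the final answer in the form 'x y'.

[21; 1,2,2,1,3,…,2,1,42] for √471; ℓ=14 ⇒ convergent index 13
i=0: a=21 ⇒ p=21, q=1
i=1: a=1 ⇒ p=22, q=1
i=2: a=2 ⇒ p=65, q=3
i=3: a=2 ⇒ p=152, q=7
i=4: a=1 ⇒ p=217, q=10
…
i=6: a=4 ⇒ p=3429, q=158
…
i=8: a=4 ⇒ p=198665, q=9154
i=9: a=3 ⇒ p=644804, q=29711
i=10: a=1 ⇒ p=843469, q=38865
i=11: a=2 ⇒ p=2331742, q=107441
i=12: a=2 ⇒ p=5506953, q=253747
i=13: a=1 ⇒ p=7838695, q=361188
→ (7838695, 361188).  Check: 7838695²=61445139303025, 471·361188²=61445139303024, difference 1.

7838695 361188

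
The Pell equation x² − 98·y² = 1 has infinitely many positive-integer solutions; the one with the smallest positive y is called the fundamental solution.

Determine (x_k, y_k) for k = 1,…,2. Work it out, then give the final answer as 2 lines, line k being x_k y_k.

99 10
19601 1980

√98 → a₀=9, period (1,8,1,18); ℓ=4 even so k=3
step 0: (9, 1)  from 9·(1,0) + (0,1)
step 1: (10, 1)  from 1·(9,1) + (1,0)
step 2: (89, 9)  from 8·(10,1) + (9,1)
step 3: (99, 10)  from 1·(89,9) + (10,1)
(x₁, y₁) = (99, 10);  99² − 98·10² = 1 ✓
(x_2, y_2) = (99·99 + 98·10·10, 99·10 + 10·99) = (19601, 1980)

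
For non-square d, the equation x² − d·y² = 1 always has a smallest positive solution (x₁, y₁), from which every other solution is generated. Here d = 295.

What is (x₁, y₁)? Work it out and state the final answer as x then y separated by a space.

d=295: √d = [17; 5,1,2,3,2,6,2,3,2,1,5,34] (ℓ=12, even), read p_11/q_11
step 0: (17, 1)  from 17·(1,0) + (0,1)
…
step 2: (103, 6)  from 1·(86,5) + (17,1)
…
step 9: (247414, 14405)  from 2·(108103,6294) + (31208,1817)
step 10: (355517, 20699)  from 1·(247414,14405) + (108103,6294)
step 11: (2024999, 117900)  from 5·(355517,20699) + (247414,14405)
→ (2024999, 117900).  Check: 2024999²=4100620950001, 295·117900²=4100620950000, difference 1.

2024999 117900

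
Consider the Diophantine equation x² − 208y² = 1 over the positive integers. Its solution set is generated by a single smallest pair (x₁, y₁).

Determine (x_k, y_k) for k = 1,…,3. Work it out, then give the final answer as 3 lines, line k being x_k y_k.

649 45
842401 58410
1093435849 75816135

[14; 2,2,1,2,2,28] for √208; ℓ=6 ⇒ convergent index 5
k=0  a_k=14  p_k/q_k = 14/1
…
k=2  a_k=2  p_k/q_k = 72/5
k=3  a_k=1  p_k/q_k = 101/7
k=4  a_k=2  p_k/q_k = 274/19
k=5  a_k=2  p_k/q_k = 649/45
fundamental: x₁=649, y₁=45  (since 421201 − 208·2025 = 1)
k=2:  x_2 = 649·649+208·45·45 = 842401,  y_2 = 649·45+45·649 = 58410
k=3:  x_3 = 649·842401+208·45·58410 = 1093435849,  y_3 = 649·58410+45·842401 = 75816135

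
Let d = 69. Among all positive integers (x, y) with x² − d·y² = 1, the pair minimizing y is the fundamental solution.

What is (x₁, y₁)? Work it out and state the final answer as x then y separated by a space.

d=69: √d = [8; 3,3,1,4,1,3,3,16] (ℓ=8, even), read p_7/q_7
k=0  a_k=8  p_k/q_k = 8/1
…
k=6  a_k=3  p_k/q_k = 2384/287
k=7  a_k=3  p_k/q_k = 7775/936
fundamental: x₁=7775, y₁=936  (since 60450625 − 69·876096 = 1)

7775 936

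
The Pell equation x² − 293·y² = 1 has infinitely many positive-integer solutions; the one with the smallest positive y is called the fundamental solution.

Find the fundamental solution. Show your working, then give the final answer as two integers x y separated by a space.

d=293: √d = [17; 8,1,1,8,34] (ℓ=5, odd), read p_9/q_9
a_0=17:  p_0=17·1+0=17,  q_0=17·0+1=1
…
a_8=1:  p_8=1·764593+679914=1444507,  q_8=1·44668+39721=84389
a_9=8:  p_9=8·1444507+764593=12320649,  q_9=8·84389+44668=719780
fundamental: x₁=12320649, y₁=719780  (since 151798391781201 − 293·518083248400 = 1)

12320649 719780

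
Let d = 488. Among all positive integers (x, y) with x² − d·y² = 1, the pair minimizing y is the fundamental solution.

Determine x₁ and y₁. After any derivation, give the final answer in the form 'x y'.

√488 = [22; 11,44, …], period ℓ=2 (even) → k=1
k=0  a_k=22  p_k/q_k = 22/1
k=1  a_k=11  p_k/q_k = 243/11
(x₁, y₁) = (243, 11);  243² − 488·11² = 1 ✓

243 11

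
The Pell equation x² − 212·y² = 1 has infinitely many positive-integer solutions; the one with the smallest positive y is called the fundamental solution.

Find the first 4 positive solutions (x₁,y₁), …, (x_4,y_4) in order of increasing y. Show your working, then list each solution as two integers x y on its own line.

66249 4550
8777860001 602865900
1163048894346249 79878526013650
154101652394311440001 10583744939153731800

[14; 1,1,3,1,1,…,1,1,28] for √212; ℓ=14 ⇒ convergent index 13
a_0=14:  p_0=14·1+0=14,  q_0=14·0+1=1
a_1=1:  p_1=1·14+1=15,  q_1=1·1+0=1
a_2=1:  p_2=1·15+14=29,  q_2=1·1+1=2
a_3=3:  p_3=3·29+15=102,  q_3=3·2+1=7
a_4=1:  p_4=1·102+29=131,  q_4=1·7+2=9
…
a_12=1:  p_12=1·29135+7979=37114,  q_12=1·2001+548=2549
a_13=1:  p_13=1·37114+29135=66249,  q_13=1·2549+2001=4550
→ (66249, 4550).  Check: 66249²=4388930001, 212·4550²=4388930000, difference 1.
(66249+4550√212)^2 = 8777860001 + 602865900√212
(66249+4550√212)^3 = 1163048894346249 + 79878526013650√212
(66249+4550√212)^4 = 154101652394311440001 + 10583744939153731800√212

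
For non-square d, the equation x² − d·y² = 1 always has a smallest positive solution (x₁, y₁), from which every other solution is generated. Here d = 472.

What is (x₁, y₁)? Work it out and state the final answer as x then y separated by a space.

306917 14127

√472 → a₀=21, period (1,2,1,1,1,…,2,1,42); ℓ=14 even so k=13
a_0=21:  p_0=21·1+0=21,  q_0=21·0+1=1
a_1=1:  p_1=1·21+1=22,  q_1=1·1+0=1
a_2=2:  p_2=2·22+21=65,  q_2=2·1+1=3
…
a_5=1:  p_5=1·152+87=239,  q_5=1·7+4=11
a_6=4:  p_6=4·239+152=1108,  q_6=4·11+7=51
a_7=5:  p_7=5·1108+239=5779,  q_7=5·51+11=266
…
a_10=1:  p_10=1·30003+24224=54227,  q_10=1·1381+1115=2496
a_11=1:  p_11=1·54227+30003=84230,  q_11=1·2496+1381=3877
a_12=2:  p_12=2·84230+54227=222687,  q_12=2·3877+2496=10250
a_13=1:  p_13=1·222687+84230=306917,  q_13=1·10250+3877=14127
(x₁, y₁) = (306917, 14127);  306917² − 472·14127² = 1 ✓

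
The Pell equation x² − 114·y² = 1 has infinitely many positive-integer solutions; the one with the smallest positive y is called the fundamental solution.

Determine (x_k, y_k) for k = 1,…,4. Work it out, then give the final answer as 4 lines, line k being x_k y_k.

d=114: √d = [10; 1,2,10,2,1,20] (ℓ=6, even), read p_5/q_5
k=0  a_k=10  p_k/q_k = 10/1
…
k=4  a_k=2  p_k/q_k = 694/65
k=5  a_k=1  p_k/q_k = 1025/96
→ (1025, 96).  Check: 1025²=1050625, 114·96²=1050624, difference 1.
k=2:  x_2 = 1025·1025+114·96·96 = 2101249,  y_2 = 1025·96+96·1025 = 196800
k=3:  x_3 = 1025·2101249+114·96·196800 = 4307559425,  y_3 = 1025·196800+96·2101249 = 403439904
k=4:  x_4 = 1025·4307559425+114·96·403439904 = 8830494720001,  y_4 = 1025·403439904+96·4307559425 = 827051606400

1025 96
2101249 196800
4307559425 403439904
8830494720001 827051606400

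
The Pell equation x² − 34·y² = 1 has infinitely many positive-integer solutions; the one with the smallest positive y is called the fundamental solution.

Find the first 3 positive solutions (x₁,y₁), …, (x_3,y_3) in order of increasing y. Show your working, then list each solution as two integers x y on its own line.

35 6
2449 420
171395 29394

d=34: √d = [5; 1,4,1,10] (ℓ=4, even), read p_3/q_3
step 0: (5, 1)  from 5·(1,0) + (0,1)
step 1: (6, 1)  from 1·(5,1) + (1,0)
step 2: (29, 5)  from 4·(6,1) + (5,1)
step 3: (35, 6)  from 1·(29,5) + (6,1)
(x₁, y₁) = (35, 6);  35² − 34·6² = 1 ✓
(35+6√34)^2 = 2449 + 420√34
(35+6√34)^3 = 171395 + 29394√34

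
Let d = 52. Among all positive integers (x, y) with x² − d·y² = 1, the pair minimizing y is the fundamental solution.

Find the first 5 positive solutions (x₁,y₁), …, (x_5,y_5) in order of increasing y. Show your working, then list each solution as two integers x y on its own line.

√52 → a₀=7, period (4,1,2,1,4,14); ℓ=6 even so k=5
i=0: a=7 ⇒ p=7, q=1
…
i=2: a=1 ⇒ p=36, q=5
…
i=4: a=1 ⇒ p=137, q=19
i=5: a=4 ⇒ p=649, q=90
→ (649, 90).  Check: 649²=421201, 52·90²=421200, difference 1.
(x_2, y_2) = (649·649 + 52·90·90, 649·90 + 90·649) = (842401, 116820)
(x_3, y_3) = (649·842401 + 52·90·116820, 649·116820 + 90·842401) = (1093435849, 151632270)
(x_4, y_4) = (649·1093435849 + 52·90·151632270, 649·151632270 + 90·1093435849) = (1419278889601, 196818569640)
(x_5, y_5) = (649·1419278889601 + 52·90·196818569640, 649·196818569640 + 90·1419278889601) = (1842222905266249, 255470351760450)

649 90
842401 116820
1093435849 151632270
1419278889601 196818569640
1842222905266249 255470351760450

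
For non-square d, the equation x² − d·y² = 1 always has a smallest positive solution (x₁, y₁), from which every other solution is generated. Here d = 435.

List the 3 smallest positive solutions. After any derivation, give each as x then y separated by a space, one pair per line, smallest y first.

146 7
42631 2044
12448106 596841

d=435: √d = [20; 1,5,1,40] (ℓ=4, even), read p_3/q_3
k=0  a_k=20  p_k/q_k = 20/1
k=1  a_k=1  p_k/q_k = 21/1
k=2  a_k=5  p_k/q_k = 125/6
k=3  a_k=1  p_k/q_k = 146/7
(x₁, y₁) = (146, 7);  146² − 435·7² = 1 ✓
(x_2, y_2) = (146·146 + 435·7·7, 146·7 + 7·146) = (42631, 2044)
(x_3, y_3) = (146·42631 + 435·7·2044, 146·2044 + 7·42631) = (12448106, 596841)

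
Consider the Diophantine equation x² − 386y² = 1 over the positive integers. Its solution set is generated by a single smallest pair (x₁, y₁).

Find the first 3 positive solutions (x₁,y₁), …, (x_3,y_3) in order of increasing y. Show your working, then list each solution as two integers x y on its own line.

111555 5678
24889036049 1266818580
5552992832780835 282639893378122

d=386: √d = [19; 1,1,1,4,1,18,1,4,1,1,1,38] (ℓ=12, even), read p_11/q_11
a_0=19:  p_0=19·1+0=19,  q_0=19·0+1=1
a_1=1:  p_1=1·19+1=20,  q_1=1·1+0=1
a_2=1:  p_2=1·20+19=39,  q_2=1·1+1=2
a_3=1:  p_3=1·39+20=59,  q_3=1·2+1=3
a_4=4:  p_4=4·59+39=275,  q_4=4·3+2=14
a_5=1:  p_5=1·275+59=334,  q_5=1·14+3=17
…
a_7=1:  p_7=1·6287+334=6621,  q_7=1·320+17=337
a_8=4:  p_8=4·6621+6287=32771,  q_8=4·337+320=1668
…
a_10=1:  p_10=1·39392+32771=72163,  q_10=1·2005+1668=3673
a_11=1:  p_11=1·72163+39392=111555,  q_11=1·3673+2005=5678
fundamental: x₁=111555, y₁=5678  (since 12444518025 − 386·32239684 = 1)
(x_2, y_2) = (111555·111555 + 386·5678·5678, 111555·5678 + 5678·111555) = (24889036049, 1266818580)
(x_3, y_3) = (111555·24889036049 + 386·5678·1266818580, 111555·1266818580 + 5678·24889036049) = (5552992832780835, 282639893378122)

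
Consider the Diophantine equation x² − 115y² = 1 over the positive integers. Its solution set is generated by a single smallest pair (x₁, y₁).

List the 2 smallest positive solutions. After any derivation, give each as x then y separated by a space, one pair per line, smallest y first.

[10; 1,2,1,1,1,1,1,2,1,20] for √115; ℓ=10 ⇒ convergent index 9
step 0: (10, 1)  from 10·(1,0) + (0,1)
…
step 2: (32, 3)  from 2·(11,1) + (10,1)
…
step 4: (75, 7)  from 1·(43,4) + (32,3)
step 5: (118, 11)  from 1·(75,7) + (43,4)
…
step 8: (815, 76)  from 2·(311,29) + (193,18)
step 9: (1126, 105)  from 1·(815,76) + (311,29)
→ (1126, 105).  Check: 1126²=1267876, 115·105²=1267875, difference 1.
k=2:  x_2 = 1126·1126+115·105·105 = 2535751,  y_2 = 1126·105+105·1126 = 236460

1126 105
2535751 236460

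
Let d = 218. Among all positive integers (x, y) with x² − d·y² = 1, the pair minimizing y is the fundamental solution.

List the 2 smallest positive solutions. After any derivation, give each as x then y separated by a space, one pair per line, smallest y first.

126003 8534
31753512017 2150619204

d=218: √d = [14; 1,3,3,1,28] (ℓ=5, odd), read p_9/q_9
i=0: a=14 ⇒ p=14, q=1
i=1: a=1 ⇒ p=15, q=1
i=2: a=3 ⇒ p=59, q=4
i=3: a=3 ⇒ p=192, q=13
i=4: a=1 ⇒ p=251, q=17
i=5: a=28 ⇒ p=7220, q=489
…
i=7: a=3 ⇒ p=29633, q=2007
i=8: a=3 ⇒ p=96370, q=6527
i=9: a=1 ⇒ p=126003, q=8534
fundamental: x₁=126003, y₁=8534  (since 15876756009 − 218·72829156 = 1)
n=2: (126003,8534)∘(126003,8534) = (126003·126003+218·8534·8534, 126003·8534+8534·126003) = (31753512017,2150619204)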